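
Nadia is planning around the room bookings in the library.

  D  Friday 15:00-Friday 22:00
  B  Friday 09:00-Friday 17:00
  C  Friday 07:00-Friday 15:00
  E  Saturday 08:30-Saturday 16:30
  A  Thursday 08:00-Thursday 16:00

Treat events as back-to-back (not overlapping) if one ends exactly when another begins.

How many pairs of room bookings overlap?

Two intervals overlap when each starts before the other ends.
Sorted by start: A, C, B, D, E.
C starts after A ends, so A has no further overlaps.
B starts before C ends → C and B overlap.
D starts exactly when C ends (back-to-back, no overlap), so C has no further overlaps.
D starts before B ends → B and D overlap.
E starts after B ends.
E starts after D ends.
Overlapping pairs: B & C, B & D — 2 in total.

2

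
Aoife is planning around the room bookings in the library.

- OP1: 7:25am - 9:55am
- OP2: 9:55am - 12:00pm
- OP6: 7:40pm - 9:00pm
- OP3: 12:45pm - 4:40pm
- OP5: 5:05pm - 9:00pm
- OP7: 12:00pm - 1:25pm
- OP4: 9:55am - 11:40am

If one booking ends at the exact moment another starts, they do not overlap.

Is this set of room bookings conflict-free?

No

Two intervals overlap when each starts before the other ends.
Sorted by start: OP1, OP2, OP4, OP7, OP3, OP5, OP6.
OP2 starts exactly when OP1 ends (back-to-back, no overlap), so nothing later overlaps OP1 either.
OP4 starts before OP2 ends → OP2 and OP4 overlap.
That's a conflict, so the schedule is not conflict-free.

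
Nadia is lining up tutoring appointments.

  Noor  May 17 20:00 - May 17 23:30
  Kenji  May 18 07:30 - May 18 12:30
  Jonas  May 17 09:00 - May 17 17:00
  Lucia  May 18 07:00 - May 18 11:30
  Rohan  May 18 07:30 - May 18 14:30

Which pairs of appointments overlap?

Sorted by start: Jonas, Noor, Lucia, Rohan, Kenji.
Noor starts after Jonas ends; Jonas is clear from here.
Lucia starts after Noor ends; Noor is clear from here.
Rohan starts before Lucia ends → Lucia and Rohan overlap.
Kenji starts before Lucia ends → Lucia and Kenji overlap.
Kenji starts before Rohan ends → Rohan and Kenji overlap.

Kenji & Lucia, Kenji & Rohan, Lucia & Rohan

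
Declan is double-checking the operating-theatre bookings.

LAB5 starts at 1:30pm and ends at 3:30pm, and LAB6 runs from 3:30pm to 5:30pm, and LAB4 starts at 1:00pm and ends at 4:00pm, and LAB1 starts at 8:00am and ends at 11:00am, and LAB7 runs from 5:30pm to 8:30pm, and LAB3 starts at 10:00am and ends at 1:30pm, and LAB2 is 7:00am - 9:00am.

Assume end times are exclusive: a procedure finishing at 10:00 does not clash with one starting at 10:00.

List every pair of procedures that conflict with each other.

LAB1 & LAB2, LAB1 & LAB3, LAB3 & LAB4, LAB4 & LAB5, LAB4 & LAB6

Sorted by start: LAB2, LAB1, LAB3, LAB4, LAB5, LAB6, LAB7.
LAB1 starts before LAB2 ends → LAB2 and LAB1 overlap.
LAB3 starts after LAB2 ends, so LAB2 has no further overlaps.
LAB3 starts before LAB1 ends → LAB1 and LAB3 overlap.
LAB4 starts after LAB1 ends, so LAB1 has no further overlaps.
LAB4 starts before LAB3 ends → LAB3 and LAB4 overlap.
LAB5 starts exactly when LAB3 ends (back-to-back, no overlap), so LAB3 has no further overlaps.
LAB5 starts before LAB4 ends → LAB4 and LAB5 overlap.
LAB6 starts before LAB4 ends → LAB4 and LAB6 overlap.
LAB7 starts after LAB4 ends.
LAB6 starts exactly when LAB5 ends (back-to-back, no overlap), so LAB5 has no further overlaps.
LAB7 starts exactly when LAB6 ends (back-to-back, no overlap).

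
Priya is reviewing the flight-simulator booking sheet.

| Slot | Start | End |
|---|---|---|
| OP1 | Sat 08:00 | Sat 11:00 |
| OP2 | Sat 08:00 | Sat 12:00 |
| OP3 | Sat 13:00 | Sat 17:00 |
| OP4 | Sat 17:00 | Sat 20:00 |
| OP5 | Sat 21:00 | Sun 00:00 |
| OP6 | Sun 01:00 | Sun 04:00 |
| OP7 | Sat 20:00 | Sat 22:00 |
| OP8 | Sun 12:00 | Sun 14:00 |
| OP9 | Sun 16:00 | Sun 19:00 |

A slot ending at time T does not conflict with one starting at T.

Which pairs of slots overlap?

OP1 & OP2, OP5 & OP7

Sorted by start: OP1, OP2, OP3, OP4, OP7, OP5, OP6, OP8, OP9.
OP2 starts before OP1 ends → OP1 and OP2 overlap.
OP3 starts after OP1 ends — done with OP1.
OP3 starts after OP2 ends — done with OP2.
OP4 starts exactly when OP3 ends (back-to-back, no overlap) — done with OP3.
OP7 starts exactly when OP4 ends (back-to-back, no overlap) — done with OP4.
OP5 starts before OP7 ends → OP7 and OP5 overlap.
OP6 starts after OP7 ends — done with OP7.
OP6 starts after OP5 ends — done with OP5.
OP8 starts after OP6 ends — done with OP6.
OP9 starts after OP8 ends.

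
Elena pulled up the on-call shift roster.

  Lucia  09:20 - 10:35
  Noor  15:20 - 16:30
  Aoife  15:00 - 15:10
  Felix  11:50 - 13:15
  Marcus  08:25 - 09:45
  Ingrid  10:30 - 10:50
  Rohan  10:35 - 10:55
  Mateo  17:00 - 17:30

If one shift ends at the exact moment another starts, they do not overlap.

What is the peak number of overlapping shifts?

Sweep the timeline, counting +1 at each start and −1 at each end (ends before starts at a tie):
08:25 start Marcus → 1
09:20 start Lucia → 2
09:45 end Marcus → 1
10:30 start Ingrid → 2
10:35 end Lucia → 1
10:35 start Rohan → 2
10:50 end Ingrid → 1
10:55 end Rohan → 0
11:50 start Felix → 1
13:15 end Felix → 0
15:00 start Aoife → 1
15:10 end Aoife → 0
15:20 start Noor → 1
16:30 end Noor → 0
17:00 start Mateo → 1
17:30 end Mateo → 0
Peak is 2, at 09:20 (Lucia, Marcus).

2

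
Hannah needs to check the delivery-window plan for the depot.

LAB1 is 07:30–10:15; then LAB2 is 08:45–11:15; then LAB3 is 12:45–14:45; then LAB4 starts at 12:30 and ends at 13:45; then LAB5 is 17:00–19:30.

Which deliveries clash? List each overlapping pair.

Two intervals overlap when each starts before the other ends.
Sorted by start: LAB1, LAB2, LAB4, LAB3, LAB5.
LAB2 starts before LAB1 ends → LAB1 and LAB2 overlap.
LAB4 starts after LAB1 ends, so LAB1 has no further overlaps.
LAB4 starts after LAB2 ends, so LAB2 has no further overlaps.
LAB3 starts before LAB4 ends → LAB4 and LAB3 overlap.
LAB5 starts after LAB4 ends.
LAB5 starts after LAB3 ends.

LAB1 & LAB2, LAB3 & LAB4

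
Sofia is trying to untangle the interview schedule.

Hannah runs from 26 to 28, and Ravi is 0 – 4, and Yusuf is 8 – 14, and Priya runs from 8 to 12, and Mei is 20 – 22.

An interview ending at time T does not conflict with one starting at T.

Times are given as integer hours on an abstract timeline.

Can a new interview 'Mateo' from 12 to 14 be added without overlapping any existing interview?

No — it overlaps Yusuf

Ravi: ends 4 at or before Mateo starts 12 → clear.
Priya: ends 12 at or before Mateo starts 12 → clear.
Yusuf: starts 8 before Mateo ends 14, and ends 14 after Mateo starts 12 → overlap.
Mei: starts 20 at or after Mateo ends 14 → clear.
Hannah: starts 26 at or after Mateo ends 14 → clear.
Mateo overlaps Yusuf.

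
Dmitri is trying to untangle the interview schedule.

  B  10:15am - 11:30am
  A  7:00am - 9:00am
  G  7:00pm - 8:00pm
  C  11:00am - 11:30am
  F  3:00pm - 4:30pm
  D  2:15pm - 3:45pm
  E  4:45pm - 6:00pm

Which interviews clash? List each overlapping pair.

B & C, D & F

Sorted by start: A, B, C, D, F, E, G.
B starts after A ends, so A has no further overlaps.
C starts before B ends → B and C overlap.
D starts after B ends, so B has no further overlaps.
D starts after C ends, so C has no further overlaps.
F starts before D ends → D and F overlap.
E starts after D ends, so D has no further overlaps.
E starts after F ends, so F has no further overlaps.
G starts after E ends.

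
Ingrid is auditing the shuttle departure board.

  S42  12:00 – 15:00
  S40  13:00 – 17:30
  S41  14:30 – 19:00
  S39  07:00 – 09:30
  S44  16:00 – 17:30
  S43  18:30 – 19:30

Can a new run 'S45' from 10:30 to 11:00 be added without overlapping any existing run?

Yes — the slot is free

S39: ends 09:30 at or before S45 starts 10:30 → clear.
S42: starts 12:00 at or after S45 ends 11:00 → clear.
S40: starts 13:00 at or after S45 ends 11:00 → clear.
S41: starts 14:30 at or after S45 ends 11:00 → clear.
S44: starts 16:00 at or after S45 ends 11:00 → clear.
S43: starts 18:30 at or after S45 ends 11:00 → clear.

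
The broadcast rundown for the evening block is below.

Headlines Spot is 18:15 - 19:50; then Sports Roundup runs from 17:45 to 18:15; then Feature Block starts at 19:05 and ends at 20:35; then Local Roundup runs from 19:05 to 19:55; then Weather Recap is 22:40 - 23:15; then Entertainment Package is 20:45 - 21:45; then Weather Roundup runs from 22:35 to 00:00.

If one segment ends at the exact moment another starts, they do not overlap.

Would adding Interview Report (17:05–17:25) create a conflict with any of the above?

Sports Roundup: starts 17:45 at or after Interview Report ends 17:25 → clear.
Headlines Spot: starts 18:15 at or after Interview Report ends 17:25 → clear.
Feature Block: starts 19:05 at or after Interview Report ends 17:25 → clear.
Local Roundup: starts 19:05 at or after Interview Report ends 17:25 → clear.
Entertainment Package: starts 20:45 at or after Interview Report ends 17:25 → clear.
Weather Roundup: starts 22:35 at or after Interview Report ends 17:25 → clear.
Weather Recap: starts 22:40 at or after Interview Report ends 17:25 → clear.

No — it doesn't clash with anything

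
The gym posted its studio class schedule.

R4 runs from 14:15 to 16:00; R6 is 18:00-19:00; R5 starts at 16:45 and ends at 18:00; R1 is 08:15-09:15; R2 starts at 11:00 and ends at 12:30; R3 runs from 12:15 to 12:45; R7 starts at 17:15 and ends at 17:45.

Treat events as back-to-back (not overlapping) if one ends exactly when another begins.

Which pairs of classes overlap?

Two intervals overlap when each starts before the other ends.
Sorted by start: R1, R2, R3, R4, R5, R7, R6.
R2 starts after R1 ends — done with R1.
R3 starts before R2 ends → R2 and R3 overlap.
R4 starts after R2 ends — done with R2.
R4 starts after R3 ends — done with R3.
R5 starts after R4 ends — done with R4.
R7 starts before R5 ends → R5 and R7 overlap.
R6 starts exactly when R5 ends (back-to-back, no overlap).
R6 starts after R7 ends.

R2 & R3, R5 & R7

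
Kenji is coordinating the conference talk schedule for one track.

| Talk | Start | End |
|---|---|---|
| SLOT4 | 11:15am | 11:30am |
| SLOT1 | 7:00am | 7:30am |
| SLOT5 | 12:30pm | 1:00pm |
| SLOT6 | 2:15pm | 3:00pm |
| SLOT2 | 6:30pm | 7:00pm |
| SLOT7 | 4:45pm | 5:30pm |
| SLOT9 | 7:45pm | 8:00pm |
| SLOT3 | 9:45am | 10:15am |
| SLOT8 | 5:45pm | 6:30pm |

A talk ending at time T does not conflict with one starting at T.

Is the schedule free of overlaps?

Yes

Sorted by start: SLOT1, SLOT3, SLOT4, SLOT5, SLOT6, SLOT7, SLOT8, SLOT2, SLOT9.
SLOT3 starts after SLOT1 ends — done with SLOT1.
SLOT4 starts after SLOT3 ends — done with SLOT3.
SLOT5 starts after SLOT4 ends — done with SLOT4.
SLOT6 starts after SLOT5 ends — done with SLOT5.
SLOT7 starts after SLOT6 ends — done with SLOT6.
SLOT8 starts after SLOT7 ends — done with SLOT7.
SLOT2 starts exactly when SLOT8 ends (back-to-back, no overlap) — done with SLOT8.
SLOT9 starts after SLOT2 ends.
Every pair is clear; the schedule has no overlaps.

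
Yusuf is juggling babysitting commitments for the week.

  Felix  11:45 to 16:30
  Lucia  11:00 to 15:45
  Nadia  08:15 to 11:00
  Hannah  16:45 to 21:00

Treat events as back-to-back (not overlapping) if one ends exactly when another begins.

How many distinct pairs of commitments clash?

Sorted by start: Nadia, Lucia, Felix, Hannah.
Lucia starts exactly when Nadia ends (back-to-back, no overlap); Nadia is clear from here.
Felix starts before Lucia ends → Lucia and Felix overlap.
Hannah starts after Lucia ends.
Hannah starts after Felix ends.
Overlapping pairs: Felix & Lucia — 1 in total.

1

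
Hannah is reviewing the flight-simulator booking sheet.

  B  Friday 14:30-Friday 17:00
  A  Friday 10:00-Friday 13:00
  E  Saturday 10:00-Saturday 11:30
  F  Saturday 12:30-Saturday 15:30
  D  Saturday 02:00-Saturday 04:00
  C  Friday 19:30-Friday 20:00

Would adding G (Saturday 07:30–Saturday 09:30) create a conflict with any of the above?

A: ends Friday 13:00 at or before G starts Saturday 07:30 → clear.
B: ends Friday 17:00 at or before G starts Saturday 07:30 → clear.
C: ends Friday 20:00 at or before G starts Saturday 07:30 → clear.
D: ends Saturday 04:00 at or before G starts Saturday 07:30 → clear.
E: starts Saturday 10:00 at or after G ends Saturday 09:30 → clear.
F: starts Saturday 12:30 at or after G ends Saturday 09:30 → clear.

No — it doesn't clash with anything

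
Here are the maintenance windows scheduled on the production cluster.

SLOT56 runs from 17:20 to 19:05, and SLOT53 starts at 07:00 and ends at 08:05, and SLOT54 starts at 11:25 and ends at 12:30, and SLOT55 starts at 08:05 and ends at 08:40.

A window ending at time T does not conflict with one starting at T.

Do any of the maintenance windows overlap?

No

Two intervals overlap when each starts before the other ends.
Sorted by start: SLOT53, SLOT55, SLOT54, SLOT56.
SLOT55 starts exactly when SLOT53 ends (back-to-back, no overlap) — done with SLOT53.
SLOT54 starts after SLOT55 ends — done with SLOT55.
SLOT56 starts after SLOT54 ends.
Every pair is clear; the schedule has no overlaps.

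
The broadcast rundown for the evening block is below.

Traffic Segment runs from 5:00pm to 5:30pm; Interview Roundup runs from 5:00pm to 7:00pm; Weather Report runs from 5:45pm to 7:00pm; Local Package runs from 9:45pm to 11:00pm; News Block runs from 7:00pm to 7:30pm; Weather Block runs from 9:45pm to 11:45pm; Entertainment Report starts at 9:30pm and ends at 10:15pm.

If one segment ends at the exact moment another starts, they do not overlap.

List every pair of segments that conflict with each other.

Sorted by start: Traffic Segment, Interview Roundup, Weather Report, News Block, Entertainment Report, Local Package, Weather Block.
Interview Roundup starts before Traffic Segment ends → Traffic Segment and Interview Roundup overlap.
Weather Report starts after Traffic Segment ends, so Traffic Segment has no further overlaps.
Weather Report starts before Interview Roundup ends → Interview Roundup and Weather Report overlap.
News Block starts exactly when Interview Roundup ends (back-to-back, no overlap), so Interview Roundup has no further overlaps.
News Block starts exactly when Weather Report ends (back-to-back, no overlap), so Weather Report has no further overlaps.
Entertainment Report starts after News Block ends, so News Block has no further overlaps.
Local Package starts before Entertainment Report ends → Entertainment Report and Local Package overlap.
Weather Block starts before Entertainment Report ends → Entertainment Report and Weather Block overlap.
Weather Block starts before Local Package ends → Local Package and Weather Block overlap.

Entertainment Report & Local Package, Entertainment Report & Weather Block, Interview Roundup & Traffic Segment, Interview Roundup & Weather Report, Local Package & Weather Block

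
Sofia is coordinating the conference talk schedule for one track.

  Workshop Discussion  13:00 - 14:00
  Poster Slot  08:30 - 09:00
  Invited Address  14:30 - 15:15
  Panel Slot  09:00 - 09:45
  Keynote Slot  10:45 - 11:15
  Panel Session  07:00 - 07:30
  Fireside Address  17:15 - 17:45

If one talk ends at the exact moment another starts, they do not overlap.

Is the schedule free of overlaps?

Yes

Sorted by start: Panel Session, Poster Slot, Panel Slot, Keynote Slot, Workshop Discussion, Invited Address, Fireside Address.
Poster Slot starts after Panel Session ends, so nothing later overlaps Panel Session either.
Panel Slot starts exactly when Poster Slot ends (back-to-back, no overlap), so nothing later overlaps Poster Slot either.
Keynote Slot starts after Panel Slot ends, so nothing later overlaps Panel Slot either.
Workshop Discussion starts after Keynote Slot ends, so nothing later overlaps Keynote Slot either.
Invited Address starts after Workshop Discussion ends, so nothing later overlaps Workshop Discussion either.
Fireside Address starts after Invited Address ends.
Every pair is clear; the schedule has no overlaps.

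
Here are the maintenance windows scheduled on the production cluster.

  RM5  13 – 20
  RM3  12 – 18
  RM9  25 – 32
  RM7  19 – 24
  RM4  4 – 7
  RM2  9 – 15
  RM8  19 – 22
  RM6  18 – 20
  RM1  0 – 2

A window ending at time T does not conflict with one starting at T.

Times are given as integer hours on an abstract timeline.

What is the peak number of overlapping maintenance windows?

4

Walk through starts and ends in time order (an end at T is processed before a start at T):
0 start RM1 → 1
2 end RM1 → 0
4 start RM4 → 1
7 end RM4 → 0
9 start RM2 → 1
12 start RM3 → 2
13 start RM5 → 3
15 end RM2 → 2
18 end RM3 → 1
18 start RM6 → 2
19 start RM7 → 3
19 start RM8 → 4
20 end RM5 → 3
20 end RM6 → 2
22 end RM8 → 1
24 end RM7 → 0
25 start RM9 → 1
32 end RM9 → 0
Peak is 4, at 19 (RM5, RM6, RM7, RM8).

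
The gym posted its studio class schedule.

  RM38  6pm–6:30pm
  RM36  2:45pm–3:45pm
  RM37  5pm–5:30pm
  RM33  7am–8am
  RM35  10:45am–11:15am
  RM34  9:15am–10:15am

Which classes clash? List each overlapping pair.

Sorted by start: RM33, RM34, RM35, RM36, RM37, RM38.
RM34 starts after RM33 ends, so RM33 has no further overlaps.
RM35 starts after RM34 ends, so RM34 has no further overlaps.
RM36 starts after RM35 ends, so RM35 has no further overlaps.
RM37 starts after RM36 ends, so RM36 has no further overlaps.
RM38 starts after RM37 ends.

no conflicts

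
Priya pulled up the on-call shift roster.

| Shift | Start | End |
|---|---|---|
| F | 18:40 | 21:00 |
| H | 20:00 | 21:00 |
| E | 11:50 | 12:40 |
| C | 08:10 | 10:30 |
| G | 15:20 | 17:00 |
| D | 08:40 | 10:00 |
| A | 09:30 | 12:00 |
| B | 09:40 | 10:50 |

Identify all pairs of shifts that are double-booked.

A & B, A & C, A & D, A & E, B & C, B & D, C & D, F & H

Sorted by start: C, D, A, B, E, G, F, H.
D starts before C ends → C and D overlap.
A starts before C ends → C and A overlap.
B starts before C ends → C and B overlap.
E starts after C ends, so nothing later overlaps C either.
A starts before D ends → D and A overlap.
B starts before D ends → D and B overlap.
E starts after D ends, so nothing later overlaps D either.
B starts before A ends → A and B overlap.
E starts before A ends → A and E overlap.
G starts after A ends, so nothing later overlaps A either.
E starts after B ends, so nothing later overlaps B either.
G starts after E ends, so nothing later overlaps E either.
F starts after G ends, so nothing later overlaps G either.
H starts before F ends → F and H overlap.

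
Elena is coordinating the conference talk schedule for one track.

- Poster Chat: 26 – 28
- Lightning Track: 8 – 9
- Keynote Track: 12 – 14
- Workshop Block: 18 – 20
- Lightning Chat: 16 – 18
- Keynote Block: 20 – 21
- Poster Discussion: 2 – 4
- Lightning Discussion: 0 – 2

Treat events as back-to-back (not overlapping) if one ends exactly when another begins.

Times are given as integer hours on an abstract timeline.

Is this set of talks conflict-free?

Sorted by start: Lightning Discussion, Poster Discussion, Lightning Track, Keynote Track, Lightning Chat, Workshop Block, Keynote Block, Poster Chat.
Poster Discussion starts exactly when Lightning Discussion ends (back-to-back, no overlap), so Lightning Discussion has no further overlaps.
Lightning Track starts after Poster Discussion ends, so Poster Discussion has no further overlaps.
Keynote Track starts after Lightning Track ends, so Lightning Track has no further overlaps.
Lightning Chat starts after Keynote Track ends, so Keynote Track has no further overlaps.
Workshop Block starts exactly when Lightning Chat ends (back-to-back, no overlap), so Lightning Chat has no further overlaps.
Keynote Block starts exactly when Workshop Block ends (back-to-back, no overlap), so Workshop Block has no further overlaps.
Poster Chat starts after Keynote Block ends.
Every pair is clear; the schedule has no overlaps.

Yes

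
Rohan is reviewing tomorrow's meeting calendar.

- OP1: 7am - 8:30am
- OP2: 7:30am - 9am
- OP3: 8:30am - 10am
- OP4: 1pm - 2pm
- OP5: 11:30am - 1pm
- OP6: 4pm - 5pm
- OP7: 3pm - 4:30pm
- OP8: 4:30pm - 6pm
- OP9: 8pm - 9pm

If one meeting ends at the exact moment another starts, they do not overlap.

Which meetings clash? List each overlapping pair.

Sorted by start: OP1, OP2, OP3, OP5, OP4, OP7, OP6, OP8, OP9.
OP2 starts before OP1 ends → OP1 and OP2 overlap.
OP3 starts exactly when OP1 ends (back-to-back, no overlap) — done with OP1.
OP3 starts before OP2 ends → OP2 and OP3 overlap.
OP5 starts after OP2 ends — done with OP2.
OP5 starts after OP3 ends — done with OP3.
OP4 starts exactly when OP5 ends (back-to-back, no overlap) — done with OP5.
OP7 starts after OP4 ends — done with OP4.
OP6 starts before OP7 ends → OP7 and OP6 overlap.
OP8 starts exactly when OP7 ends (back-to-back, no overlap) — done with OP7.
OP8 starts before OP6 ends → OP6 and OP8 overlap.
OP9 starts after OP6 ends.
OP9 starts after OP8 ends.

OP1 & OP2, OP2 & OP3, OP6 & OP7, OP6 & OP8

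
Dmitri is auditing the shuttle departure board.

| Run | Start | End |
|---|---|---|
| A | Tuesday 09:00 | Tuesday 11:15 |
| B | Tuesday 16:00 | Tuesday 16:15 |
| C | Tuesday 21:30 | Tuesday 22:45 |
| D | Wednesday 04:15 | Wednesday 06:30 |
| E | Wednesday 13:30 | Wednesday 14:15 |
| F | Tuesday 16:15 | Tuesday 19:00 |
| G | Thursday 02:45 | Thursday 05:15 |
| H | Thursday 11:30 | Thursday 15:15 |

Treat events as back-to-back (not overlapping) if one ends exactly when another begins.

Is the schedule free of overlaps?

Sorted by start: A, B, F, C, D, E, G, H.
B starts after A ends; A is clear from here.
F starts exactly when B ends (back-to-back, no overlap); B is clear from here.
C starts after F ends; F is clear from here.
D starts after C ends; C is clear from here.
E starts after D ends; D is clear from here.
G starts after E ends; E is clear from here.
H starts after G ends.
Every pair is clear; the schedule has no overlaps.

Yes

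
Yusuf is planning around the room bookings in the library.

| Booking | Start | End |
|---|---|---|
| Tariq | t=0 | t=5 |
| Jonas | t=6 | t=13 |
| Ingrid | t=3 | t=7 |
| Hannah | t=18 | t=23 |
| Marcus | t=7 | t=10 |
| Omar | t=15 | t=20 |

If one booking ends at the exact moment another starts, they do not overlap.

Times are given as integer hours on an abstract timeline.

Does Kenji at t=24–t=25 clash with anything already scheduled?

No — it doesn't clash with anything

Tariq: ends t=5 at or before Kenji starts t=24 → clear.
Ingrid: ends t=7 at or before Kenji starts t=24 → clear.
Jonas: ends t=13 at or before Kenji starts t=24 → clear.
Marcus: ends t=10 at or before Kenji starts t=24 → clear.
Omar: ends t=20 at or before Kenji starts t=24 → clear.
Hannah: ends t=23 at or before Kenji starts t=24 → clear.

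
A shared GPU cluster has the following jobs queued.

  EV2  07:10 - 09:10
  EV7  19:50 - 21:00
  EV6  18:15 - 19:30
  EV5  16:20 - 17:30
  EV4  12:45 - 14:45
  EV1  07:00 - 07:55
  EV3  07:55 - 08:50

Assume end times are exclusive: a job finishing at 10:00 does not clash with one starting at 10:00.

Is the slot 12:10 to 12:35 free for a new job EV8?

EV1: ends 07:55 at or before EV8 starts 12:10 → clear.
EV2: ends 09:10 at or before EV8 starts 12:10 → clear.
EV3: ends 08:50 at or before EV8 starts 12:10 → clear.
EV4: starts 12:45 at or after EV8 ends 12:35 → clear.
EV5: starts 16:20 at or after EV8 ends 12:35 → clear.
EV6: starts 18:15 at or after EV8 ends 12:35 → clear.
EV7: starts 19:50 at or after EV8 ends 12:35 → clear.

Yes — the slot is free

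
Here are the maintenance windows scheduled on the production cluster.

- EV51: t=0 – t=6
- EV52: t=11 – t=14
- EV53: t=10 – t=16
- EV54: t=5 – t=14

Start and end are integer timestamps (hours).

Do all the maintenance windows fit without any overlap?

No

Sorted by start: EV51, EV54, EV53, EV52.
EV54 starts before EV51 ends → EV51 and EV54 overlap.
That's a conflict, so the schedule is not conflict-free.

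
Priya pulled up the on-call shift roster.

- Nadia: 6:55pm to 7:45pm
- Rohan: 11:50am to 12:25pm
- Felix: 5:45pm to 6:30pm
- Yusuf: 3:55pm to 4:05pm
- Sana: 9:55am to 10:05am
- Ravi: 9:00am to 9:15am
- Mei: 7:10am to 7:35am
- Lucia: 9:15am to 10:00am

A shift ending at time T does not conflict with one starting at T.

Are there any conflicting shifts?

Yes

Sorted by start: Mei, Ravi, Lucia, Sana, Rohan, Yusuf, Felix, Nadia.
Ravi starts after Mei ends, so nothing later overlaps Mei either.
Lucia starts exactly when Ravi ends (back-to-back, no overlap), so nothing later overlaps Ravi either.
Sana starts before Lucia ends → Lucia and Sana overlap.
That's a conflict, so the schedule is not conflict-free.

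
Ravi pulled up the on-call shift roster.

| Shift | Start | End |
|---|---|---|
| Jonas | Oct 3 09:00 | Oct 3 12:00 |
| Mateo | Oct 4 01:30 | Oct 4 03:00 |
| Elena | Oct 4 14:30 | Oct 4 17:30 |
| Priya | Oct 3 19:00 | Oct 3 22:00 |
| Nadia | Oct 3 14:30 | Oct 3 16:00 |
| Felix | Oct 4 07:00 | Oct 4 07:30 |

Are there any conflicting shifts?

No

Sorted by start: Jonas, Nadia, Priya, Mateo, Felix, Elena.
Nadia starts after Jonas ends; Jonas is clear from here.
Priya starts after Nadia ends; Nadia is clear from here.
Mateo starts after Priya ends; Priya is clear from here.
Felix starts after Mateo ends; Mateo is clear from here.
Elena starts after Felix ends.
Every pair is clear; the schedule has no overlaps.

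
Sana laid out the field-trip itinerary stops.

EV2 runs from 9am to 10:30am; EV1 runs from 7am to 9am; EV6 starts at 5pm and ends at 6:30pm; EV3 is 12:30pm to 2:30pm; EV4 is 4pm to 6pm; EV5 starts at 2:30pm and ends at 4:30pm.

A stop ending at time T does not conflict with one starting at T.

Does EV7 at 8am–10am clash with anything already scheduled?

Yes — it overlaps EV1, EV2

EV1: starts 7am before EV7 ends 10am, and ends 9am after EV7 starts 8am → overlap.
EV2: starts 9am before EV7 ends 10am, and ends 10:30am after EV7 starts 8am → overlap.
EV3: starts 12:30pm at or after EV7 ends 10am → clear.
EV5: starts 2:30pm at or after EV7 ends 10am → clear.
EV4: starts 4pm at or after EV7 ends 10am → clear.
EV6: starts 5pm at or after EV7 ends 10am → clear.
EV7 overlaps EV1, EV2.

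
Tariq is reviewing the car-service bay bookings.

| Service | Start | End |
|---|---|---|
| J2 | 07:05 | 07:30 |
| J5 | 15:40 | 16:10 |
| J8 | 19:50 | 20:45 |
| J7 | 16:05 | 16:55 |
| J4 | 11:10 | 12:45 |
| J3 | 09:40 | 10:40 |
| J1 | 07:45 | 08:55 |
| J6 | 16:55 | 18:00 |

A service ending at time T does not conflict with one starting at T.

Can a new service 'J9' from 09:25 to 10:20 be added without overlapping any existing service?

No — it overlaps J3

J2: ends 07:30 at or before J9 starts 09:25 → clear.
J1: ends 08:55 at or before J9 starts 09:25 → clear.
J3: starts 09:40 before J9 ends 10:20, and ends 10:40 after J9 starts 09:25 → overlap.
J4: starts 11:10 at or after J9 ends 10:20 → clear.
J5: starts 15:40 at or after J9 ends 10:20 → clear.
J7: starts 16:05 at or after J9 ends 10:20 → clear.
J6: starts 16:55 at or after J9 ends 10:20 → clear.
J8: starts 19:50 at or after J9 ends 10:20 → clear.
J9 overlaps J3.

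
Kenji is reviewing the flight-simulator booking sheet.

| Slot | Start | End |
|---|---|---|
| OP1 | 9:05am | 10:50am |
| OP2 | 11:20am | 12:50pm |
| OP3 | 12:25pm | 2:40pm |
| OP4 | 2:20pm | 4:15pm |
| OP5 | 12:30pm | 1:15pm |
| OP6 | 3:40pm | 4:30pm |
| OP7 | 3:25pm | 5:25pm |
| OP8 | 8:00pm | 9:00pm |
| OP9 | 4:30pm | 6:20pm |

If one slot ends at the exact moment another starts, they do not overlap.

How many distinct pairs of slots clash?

8

Two intervals overlap when each starts before the other ends.
Sorted by start: OP1, OP2, OP3, OP5, OP4, OP7, OP6, OP9, OP8.
OP2 starts after OP1 ends, so nothing later overlaps OP1 either.
OP3 starts before OP2 ends → OP2 and OP3 overlap.
OP5 starts before OP2 ends → OP2 and OP5 overlap.
OP4 starts after OP2 ends, so nothing later overlaps OP2 either.
OP5 starts before OP3 ends → OP3 and OP5 overlap.
OP4 starts before OP3 ends → OP3 and OP4 overlap.
OP7 starts after OP3 ends, so nothing later overlaps OP3 either.
OP4 starts after OP5 ends, so nothing later overlaps OP5 either.
OP7 starts before OP4 ends → OP4 and OP7 overlap.
OP6 starts before OP4 ends → OP4 and OP6 overlap.
OP9 starts after OP4 ends, so nothing later overlaps OP4 either.
OP6 starts before OP7 ends → OP7 and OP6 overlap.
OP9 starts before OP7 ends → OP7 and OP9 overlap.
OP8 starts after OP7 ends.
OP9 starts exactly when OP6 ends (back-to-back, no overlap), so nothing later overlaps OP6 either.
OP8 starts after OP9 ends.
Overlapping pairs: OP2 & OP3, OP2 & OP5, OP3 & OP4, OP3 & OP5, OP4 & OP6, OP4 & OP7, OP6 & OP7, OP7 & OP9 — 8 in total.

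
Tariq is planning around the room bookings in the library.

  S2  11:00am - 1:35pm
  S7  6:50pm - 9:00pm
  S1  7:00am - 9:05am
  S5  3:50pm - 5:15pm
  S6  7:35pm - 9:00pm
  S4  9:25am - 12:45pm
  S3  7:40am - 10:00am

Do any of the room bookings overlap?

Sorted by start: S1, S3, S4, S2, S5, S7, S6.
S3 starts before S1 ends → S1 and S3 overlap.
That's a conflict, so the schedule is not conflict-free.

Yes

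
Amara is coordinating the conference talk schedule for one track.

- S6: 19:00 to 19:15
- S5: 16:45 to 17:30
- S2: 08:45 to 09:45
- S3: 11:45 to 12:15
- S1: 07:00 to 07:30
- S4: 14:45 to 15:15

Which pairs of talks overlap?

Sorted by start: S1, S2, S3, S4, S5, S6.
S2 starts after S1 ends, so nothing later overlaps S1 either.
S3 starts after S2 ends, so nothing later overlaps S2 either.
S4 starts after S3 ends, so nothing later overlaps S3 either.
S5 starts after S4 ends, so nothing later overlaps S4 either.
S6 starts after S5 ends.

none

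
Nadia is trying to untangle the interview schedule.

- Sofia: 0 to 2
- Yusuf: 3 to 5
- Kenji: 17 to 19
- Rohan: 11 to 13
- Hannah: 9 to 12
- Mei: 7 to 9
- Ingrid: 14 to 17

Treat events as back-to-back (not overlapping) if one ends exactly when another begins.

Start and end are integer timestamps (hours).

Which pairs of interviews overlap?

Sorted by start: Sofia, Yusuf, Mei, Hannah, Rohan, Ingrid, Kenji.
Yusuf starts after Sofia ends — done with Sofia.
Mei starts after Yusuf ends — done with Yusuf.
Hannah starts exactly when Mei ends (back-to-back, no overlap) — done with Mei.
Rohan starts before Hannah ends → Hannah and Rohan overlap.
Ingrid starts after Hannah ends — done with Hannah.
Ingrid starts after Rohan ends — done with Rohan.
Kenji starts exactly when Ingrid ends (back-to-back, no overlap).

Hannah & Rohan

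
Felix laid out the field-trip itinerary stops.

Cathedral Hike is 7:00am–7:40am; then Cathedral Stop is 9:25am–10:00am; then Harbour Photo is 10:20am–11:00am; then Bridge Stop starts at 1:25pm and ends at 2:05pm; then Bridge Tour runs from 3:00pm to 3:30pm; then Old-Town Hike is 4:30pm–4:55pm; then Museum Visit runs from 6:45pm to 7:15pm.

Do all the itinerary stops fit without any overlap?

Check each pair: they overlap iff neither finishes before the other starts.
Sorted by start: Cathedral Hike, Cathedral Stop, Harbour Photo, Bridge Stop, Bridge Tour, Old-Town Hike, Museum Visit.
Cathedral Stop starts after Cathedral Hike ends — done with Cathedral Hike.
Harbour Photo starts after Cathedral Stop ends — done with Cathedral Stop.
Bridge Stop starts after Harbour Photo ends — done with Harbour Photo.
Bridge Tour starts after Bridge Stop ends — done with Bridge Stop.
Old-Town Hike starts after Bridge Tour ends — done with Bridge Tour.
Museum Visit starts after Old-Town Hike ends.
Every pair is clear; the schedule has no overlaps.

Yes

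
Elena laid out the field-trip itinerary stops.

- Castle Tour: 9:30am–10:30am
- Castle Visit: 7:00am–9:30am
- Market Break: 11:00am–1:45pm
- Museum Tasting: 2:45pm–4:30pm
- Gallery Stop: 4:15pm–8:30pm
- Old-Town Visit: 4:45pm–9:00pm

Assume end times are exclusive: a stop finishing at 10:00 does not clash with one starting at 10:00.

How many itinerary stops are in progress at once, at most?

2

Sort all start/end points and keep a running count:
7:00am start Castle Visit → 1
9:30am end Castle Visit → 0
9:30am start Castle Tour → 1
10:30am end Castle Tour → 0
11:00am start Market Break → 1
1:45pm end Market Break → 0
2:45pm start Museum Tasting → 1
4:15pm start Gallery Stop → 2
4:30pm end Museum Tasting → 1
4:45pm start Old-Town Visit → 2
8:30pm end Gallery Stop → 1
9:00pm end Old-Town Visit → 0
Peak is 2, at 4:15pm (Gallery Stop, Museum Tasting).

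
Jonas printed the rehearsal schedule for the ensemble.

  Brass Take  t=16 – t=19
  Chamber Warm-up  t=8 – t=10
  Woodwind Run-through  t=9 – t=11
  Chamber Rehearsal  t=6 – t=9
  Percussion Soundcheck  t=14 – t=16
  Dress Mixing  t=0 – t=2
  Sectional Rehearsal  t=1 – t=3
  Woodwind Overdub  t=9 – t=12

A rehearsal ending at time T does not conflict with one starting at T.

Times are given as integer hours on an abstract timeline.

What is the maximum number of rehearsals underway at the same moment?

Walk through starts and ends in time order (an end at T is processed before a start at T):
t=0 start Dress Mixing → 1
t=1 start Sectional Rehearsal → 2
t=2 end Dress Mixing → 1
t=3 end Sectional Rehearsal → 0
t=6 start Chamber Rehearsal → 1
t=8 start Chamber Warm-up → 2
t=9 end Chamber Rehearsal → 1
t=9 start Woodwind Overdub → 2
t=9 start Woodwind Run-through → 3
t=10 end Chamber Warm-up → 2
t=11 end Woodwind Run-through → 1
t=12 end Woodwind Overdub → 0
t=14 start Percussion Soundcheck → 1
t=16 end Percussion Soundcheck → 0
t=16 start Brass Take → 1
t=19 end Brass Take → 0
Peak is 3, at t=9 (Chamber Warm-up, Woodwind Overdub, Woodwind Run-through).

3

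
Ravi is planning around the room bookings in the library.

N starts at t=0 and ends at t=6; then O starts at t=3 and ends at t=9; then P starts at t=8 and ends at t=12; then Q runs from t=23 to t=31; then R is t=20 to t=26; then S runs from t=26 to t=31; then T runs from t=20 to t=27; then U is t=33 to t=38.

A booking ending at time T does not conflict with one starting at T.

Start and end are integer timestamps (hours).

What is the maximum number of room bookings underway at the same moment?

3

Sort all start/end points and keep a running count:
t=0 start N → 1
t=3 start O → 2
t=6 end N → 1
t=8 start P → 2
t=9 end O → 1
t=12 end P → 0
t=20 start R → 1
t=20 start T → 2
t=23 start Q → 3
t=26 end R → 2
t=26 start S → 3
t=27 end T → 2
t=31 end Q → 1
t=31 end S → 0
t=33 start U → 1
t=38 end U → 0
Peak is 3, at t=23 (Q, R, T).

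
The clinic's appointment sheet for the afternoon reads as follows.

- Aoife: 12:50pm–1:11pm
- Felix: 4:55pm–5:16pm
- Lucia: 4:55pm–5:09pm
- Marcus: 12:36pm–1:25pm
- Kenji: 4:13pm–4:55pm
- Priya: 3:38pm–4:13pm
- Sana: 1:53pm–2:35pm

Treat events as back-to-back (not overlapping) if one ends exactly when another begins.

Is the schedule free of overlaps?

No

Check each pair: they overlap iff neither finishes before the other starts.
Sorted by start: Marcus, Aoife, Sana, Priya, Kenji, Lucia, Felix.
Aoife starts before Marcus ends → Marcus and Aoife overlap.
That's a conflict, so the schedule is not conflict-free.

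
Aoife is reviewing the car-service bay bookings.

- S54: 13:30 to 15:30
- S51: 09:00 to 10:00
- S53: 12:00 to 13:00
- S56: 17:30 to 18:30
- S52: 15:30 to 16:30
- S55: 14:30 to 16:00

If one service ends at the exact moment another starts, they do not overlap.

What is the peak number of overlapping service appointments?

Sort all start/end points and keep a running count:
09:00 start S51 → 1
10:00 end S51 → 0
12:00 start S53 → 1
13:00 end S53 → 0
13:30 start S54 → 1
14:30 start S55 → 2
15:30 end S54 → 1
15:30 start S52 → 2
16:00 end S55 → 1
16:30 end S52 → 0
17:30 start S56 → 1
18:30 end S56 → 0
Peak is 2, at 14:30 (S54, S55).

2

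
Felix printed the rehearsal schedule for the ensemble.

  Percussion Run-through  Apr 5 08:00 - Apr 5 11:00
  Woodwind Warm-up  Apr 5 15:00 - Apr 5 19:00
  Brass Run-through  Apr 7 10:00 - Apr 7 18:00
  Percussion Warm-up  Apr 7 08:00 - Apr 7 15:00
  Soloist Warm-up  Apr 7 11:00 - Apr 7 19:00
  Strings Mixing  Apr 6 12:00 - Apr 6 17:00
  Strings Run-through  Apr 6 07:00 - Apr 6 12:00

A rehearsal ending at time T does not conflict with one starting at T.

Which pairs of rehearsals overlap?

Brass Run-through & Percussion Warm-up, Brass Run-through & Soloist Warm-up, Percussion Warm-up & Soloist Warm-up

Sorted by start: Percussion Run-through, Woodwind Warm-up, Strings Run-through, Strings Mixing, Percussion Warm-up, Brass Run-through, Soloist Warm-up.
Woodwind Warm-up starts after Percussion Run-through ends, so Percussion Run-through has no further overlaps.
Strings Run-through starts after Woodwind Warm-up ends, so Woodwind Warm-up has no further overlaps.
Strings Mixing starts exactly when Strings Run-through ends (back-to-back, no overlap), so Strings Run-through has no further overlaps.
Percussion Warm-up starts after Strings Mixing ends, so Strings Mixing has no further overlaps.
Brass Run-through starts before Percussion Warm-up ends → Percussion Warm-up and Brass Run-through overlap.
Soloist Warm-up starts before Percussion Warm-up ends → Percussion Warm-up and Soloist Warm-up overlap.
Soloist Warm-up starts before Brass Run-through ends → Brass Run-through and Soloist Warm-up overlap.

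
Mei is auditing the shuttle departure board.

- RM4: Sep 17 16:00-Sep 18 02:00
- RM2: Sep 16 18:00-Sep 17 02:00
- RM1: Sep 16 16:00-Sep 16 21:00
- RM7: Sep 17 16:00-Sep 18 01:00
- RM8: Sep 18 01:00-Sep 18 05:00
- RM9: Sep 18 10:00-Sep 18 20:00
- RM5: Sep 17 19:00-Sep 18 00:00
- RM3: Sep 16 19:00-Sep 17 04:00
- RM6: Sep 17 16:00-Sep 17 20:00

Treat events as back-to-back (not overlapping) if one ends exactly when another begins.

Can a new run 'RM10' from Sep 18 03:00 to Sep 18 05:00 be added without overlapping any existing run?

RM1: ends Sep 16 21:00 at or before RM10 starts Sep 18 03:00 → clear.
RM2: ends Sep 17 02:00 at or before RM10 starts Sep 18 03:00 → clear.
RM3: ends Sep 17 04:00 at or before RM10 starts Sep 18 03:00 → clear.
RM4: ends Sep 18 02:00 at or before RM10 starts Sep 18 03:00 → clear.
RM6: ends Sep 17 20:00 at or before RM10 starts Sep 18 03:00 → clear.
RM7: ends Sep 18 01:00 at or before RM10 starts Sep 18 03:00 → clear.
RM5: ends Sep 18 00:00 at or before RM10 starts Sep 18 03:00 → clear.
RM8: starts Sep 18 01:00 before RM10 ends Sep 18 05:00, and ends Sep 18 05:00 after RM10 starts Sep 18 03:00 → overlap.
RM9: starts Sep 18 10:00 at or after RM10 ends Sep 18 05:00 → clear.
RM10 overlaps RM8.

No — it overlaps RM8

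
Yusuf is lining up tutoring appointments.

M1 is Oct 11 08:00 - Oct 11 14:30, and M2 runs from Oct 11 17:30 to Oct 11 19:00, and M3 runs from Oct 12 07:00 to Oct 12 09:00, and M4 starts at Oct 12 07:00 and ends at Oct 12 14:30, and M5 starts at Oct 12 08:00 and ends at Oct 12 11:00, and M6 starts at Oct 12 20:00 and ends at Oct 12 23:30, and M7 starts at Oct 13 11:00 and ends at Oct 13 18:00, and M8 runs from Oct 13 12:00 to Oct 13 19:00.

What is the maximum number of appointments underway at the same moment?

Walk through starts and ends in time order (an end at T is processed before a start at T):
Oct 11 08:00 start M1 → 1
Oct 11 14:30 end M1 → 0
Oct 11 17:30 start M2 → 1
Oct 11 19:00 end M2 → 0
Oct 12 07:00 start M3 → 1
Oct 12 07:00 start M4 → 2
Oct 12 08:00 start M5 → 3
Oct 12 09:00 end M3 → 2
Oct 12 11:00 end M5 → 1
Oct 12 14:30 end M4 → 0
Oct 12 20:00 start M6 → 1
Oct 12 23:30 end M6 → 0
Oct 13 11:00 start M7 → 1
Oct 13 12:00 start M8 → 2
Oct 13 18:00 end M7 → 1
Oct 13 19:00 end M8 → 0
Peak is 3, at Oct 12 08:00 (M3, M4, M5).

3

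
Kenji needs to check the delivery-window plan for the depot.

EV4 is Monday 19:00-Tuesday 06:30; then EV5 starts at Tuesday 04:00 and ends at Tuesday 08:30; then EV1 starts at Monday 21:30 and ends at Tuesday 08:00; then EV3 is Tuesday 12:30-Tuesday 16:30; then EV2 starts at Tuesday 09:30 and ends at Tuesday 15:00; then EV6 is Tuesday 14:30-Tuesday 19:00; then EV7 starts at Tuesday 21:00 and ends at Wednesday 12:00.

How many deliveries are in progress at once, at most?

Walk through starts and ends in time order (an end at T is processed before a start at T):
Monday 19:00 start EV4 → 1
Monday 21:30 start EV1 → 2
Tuesday 04:00 start EV5 → 3
Tuesday 06:30 end EV4 → 2
Tuesday 08:00 end EV1 → 1
Tuesday 08:30 end EV5 → 0
Tuesday 09:30 start EV2 → 1
Tuesday 12:30 start EV3 → 2
Tuesday 14:30 start EV6 → 3
Tuesday 15:00 end EV2 → 2
Tuesday 16:30 end EV3 → 1
Tuesday 19:00 end EV6 → 0
Tuesday 21:00 start EV7 → 1
Wednesday 12:00 end EV7 → 0
Peak is 3, at Tuesday 04:00 (EV1, EV4, EV5).

3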